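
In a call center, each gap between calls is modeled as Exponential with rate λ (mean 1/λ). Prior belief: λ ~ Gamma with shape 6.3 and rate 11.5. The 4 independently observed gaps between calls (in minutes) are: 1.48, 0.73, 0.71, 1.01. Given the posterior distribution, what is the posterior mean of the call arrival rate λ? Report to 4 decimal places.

0.6675

With a Gamma(shape α, rate β) prior on the exponential rate λ, the posterior after n observations with total T = Σxᵢ is Gamma(α+n, β+T).
Sum of observations T = 3.93 minutes; n = 4.
Posterior: Gamma(6.3+4, 11.5+3.93) = Gamma(10.3, 15.43).
Posterior mean of λ = α/β = 10.3/15.43 = 0.6675.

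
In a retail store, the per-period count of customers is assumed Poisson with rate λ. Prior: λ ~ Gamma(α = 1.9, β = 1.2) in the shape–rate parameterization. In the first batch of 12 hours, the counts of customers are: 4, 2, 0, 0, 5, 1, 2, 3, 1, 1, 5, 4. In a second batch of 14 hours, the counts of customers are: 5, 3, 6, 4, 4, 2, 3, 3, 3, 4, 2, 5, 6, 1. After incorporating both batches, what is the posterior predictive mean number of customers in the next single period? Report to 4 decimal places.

2.9743

With a Gamma(shape α, rate β) prior, the Poisson likelihood is conjugate: the posterior is Gamma(α + ΣXᵢ, β + n).
Batch 1: sum of counts S = 28 over n = 12 hours.
After batch 1: Gamma(α+S, β+n) = Gamma(1.9+28, 1.2+12) = Gamma(29.9, 13.2).
Batch 2: sum of counts S = 51 over n = 14 hours.
After batch 2: Gamma(α+S, β+n) = Gamma(29.9+51, 13.2+14) = Gamma(80.9, 27.2).
The predictive distribution for one future period is NegBinom with mean α/β = 2.9743.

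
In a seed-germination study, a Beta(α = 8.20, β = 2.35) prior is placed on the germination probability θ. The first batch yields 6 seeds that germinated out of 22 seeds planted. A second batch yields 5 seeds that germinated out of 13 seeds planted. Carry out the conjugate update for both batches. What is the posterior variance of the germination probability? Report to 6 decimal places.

The Beta prior is conjugate to a Binomial/Bernoulli likelihood; the update adds successes to α and failures to β.
After batch 1: Beta(8.20+6, 2.35+16) = Beta(14.20, 18.35).
After batch 2: Beta(14.20+5, 18.35+8) = Beta(19.20, 26.35).
Var = αβ/((α+β)²(α+β+1)) = 19.20·26.35/(45.55²·46.55) = 0.005238.

0.005238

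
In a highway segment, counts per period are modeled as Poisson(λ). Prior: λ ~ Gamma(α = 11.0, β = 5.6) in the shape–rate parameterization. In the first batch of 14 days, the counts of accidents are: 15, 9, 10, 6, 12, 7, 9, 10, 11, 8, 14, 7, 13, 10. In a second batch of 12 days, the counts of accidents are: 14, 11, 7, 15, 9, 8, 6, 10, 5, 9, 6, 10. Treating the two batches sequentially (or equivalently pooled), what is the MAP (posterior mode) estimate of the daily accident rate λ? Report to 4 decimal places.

With a Gamma(shape α, rate β) prior, the Poisson likelihood is conjugate: the posterior is Gamma(α + ΣXᵢ, β + n).
Batch 1: sum of counts S = 141 over n = 14 days.
After batch 1: Gamma(α+S, β+n) = Gamma(11.0+141, 5.6+14) = Gamma(152.0, 19.6).
Batch 2: sum of counts S = 110 over n = 12 days.
After batch 2: Gamma(α+S, β+n) = Gamma(152.0+110, 19.6+12) = Gamma(262.0, 31.6).
Mode of Gamma(α,β) for α≥1 is (α−1)/β = 261.0/31.6 = 8.2595.

8.2595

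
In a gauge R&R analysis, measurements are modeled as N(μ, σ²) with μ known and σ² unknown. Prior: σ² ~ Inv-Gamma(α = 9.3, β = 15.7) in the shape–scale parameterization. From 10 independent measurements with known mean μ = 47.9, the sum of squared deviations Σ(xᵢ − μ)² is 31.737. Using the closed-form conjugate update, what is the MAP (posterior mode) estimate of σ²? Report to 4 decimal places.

With known mean μ and an Inverse-Gamma(α, β) prior on σ², the Normal likelihood is conjugate: posterior is Inv-Gamma(α + n/2, β + Σ(xᵢ−μ)²/2).
Posterior: Inv-Gamma(9.3 + 10/2, 15.7 + 31.737/2) = Inv-Gamma(14.30, 31.5685).
Mode = β/(α+1) = 31.5685/15.30 = 2.0633.

2.0633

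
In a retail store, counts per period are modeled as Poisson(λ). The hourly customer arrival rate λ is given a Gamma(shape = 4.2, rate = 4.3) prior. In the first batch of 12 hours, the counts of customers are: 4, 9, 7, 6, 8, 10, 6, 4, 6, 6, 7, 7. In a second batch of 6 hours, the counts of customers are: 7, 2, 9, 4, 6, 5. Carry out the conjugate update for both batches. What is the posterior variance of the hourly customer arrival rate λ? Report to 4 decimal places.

0.2357

With a Gamma(shape α, rate β) prior, the Poisson likelihood is conjugate: the posterior is Gamma(α + ΣXᵢ, β + n).
Batch 1: sum of counts S = 80 over n = 12 hours.
After batch 1: Gamma(α+S, β+n) = Gamma(4.2+80, 4.3+12) = Gamma(84.2, 16.3).
Batch 2: sum of counts S = 33 over n = 6 hours.
After batch 2: Gamma(α+S, β+n) = Gamma(84.2+33, 16.3+6) = Gamma(117.2, 22.3).
Var = α/β² = 117.2/22.3² = 0.2357.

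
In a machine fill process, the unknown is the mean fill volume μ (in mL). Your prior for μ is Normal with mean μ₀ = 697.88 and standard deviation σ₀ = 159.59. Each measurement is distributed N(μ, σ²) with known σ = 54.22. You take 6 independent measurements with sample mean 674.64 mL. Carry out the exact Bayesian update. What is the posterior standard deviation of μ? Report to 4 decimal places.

For Normal data with known variance σ², a Normal(μ₀, σ₀²) prior on μ is conjugate. Posterior precision = 1/σ₀² + n/σ²; posterior mean is the precision-weighted average of μ₀ and x̄.
σ₀² = 159.59² = 25468.9681, σ² = 54.22² = 2939.8084; σ² + n·σ₀² = 2939.8084 + 6·25468.9681 = 155753.617.
Posterior precision = 1/σ₀² + n/σ² = 1/25468.9681 + 6/2939.8084 = (σ² + n·σ₀²)/(σ₀²σ²) = 155753.617/(25468.9681·2939.8084); posterior variance σₙ² = σ₀²σ²/(σ² + n·σ₀²) = 25468.9681·2939.8084/155753.617 = 480.720049.
Posterior SD = √σₙ² = √(25468.9681·2939.8084/155753.617) = 21.9253.

21.9253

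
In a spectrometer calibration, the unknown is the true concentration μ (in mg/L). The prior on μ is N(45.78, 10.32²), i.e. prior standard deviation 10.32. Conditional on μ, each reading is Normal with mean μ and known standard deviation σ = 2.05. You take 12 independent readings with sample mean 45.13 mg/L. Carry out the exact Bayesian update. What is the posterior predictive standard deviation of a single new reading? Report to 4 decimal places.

For Normal data with known variance σ², a Normal(μ₀, σ₀²) prior on μ is conjugate. Posterior precision = 1/σ₀² + n/σ²; posterior mean is the precision-weighted average of μ₀ and x̄.
σ₀² = 10.32² = 106.5024, σ² = 2.05² = 4.2025; σ² + n·σ₀² = 4.2025 + 12·106.5024 = 1282.2313.
Posterior precision = 1/σ₀² + n/σ² = 1/106.5024 + 12/4.2025 = (σ² + n·σ₀²)/(σ₀²σ²) = 1282.2313/(106.5024·4.2025); posterior variance σₙ² = σ₀²σ²/(σ² + n·σ₀²) = 106.5024·4.2025/1282.2313 = 0.349061.
Predictive variance for one new observation = σₙ² + σ² = 106.5024·4.2025/1282.2313 + 4.2025 = σ²·(σ₀² + 1282.2313)/1282.2313 = 4.2025·1388.7337/1282.2313 = 4.551561; SD = √(4.2025·1388.7337/1282.2313) = 2.1334.

2.1334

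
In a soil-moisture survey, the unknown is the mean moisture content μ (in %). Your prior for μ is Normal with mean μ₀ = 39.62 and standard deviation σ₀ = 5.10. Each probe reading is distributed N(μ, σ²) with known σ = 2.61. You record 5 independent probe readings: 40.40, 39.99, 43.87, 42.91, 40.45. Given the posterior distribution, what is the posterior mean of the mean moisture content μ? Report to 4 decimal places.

For Normal data with known variance σ², a Normal(μ₀, σ₀²) prior on μ is conjugate. Posterior precision = 1/σ₀² + n/σ²; posterior mean is the precision-weighted average of μ₀ and x̄.
Σxᵢ = 40.40 + 39.99 + 43.87 + 42.91 + 40.45 = 207.62, so n·x̄ = 207.62.
σ₀² = 5.10² = 26.01, σ² = 2.61² = 6.8121; σ² + n·σ₀² = 6.8121 + 5·26.01 = 136.8621.
Posterior mean = (μ₀/σ₀² + n·x̄/σ²)/(1/σ₀² + n/σ²) = (σ²·μ₀ + σ₀²·n·x̄)/(σ² + n·σ₀²) = (6.8121·39.62 + 26.01·207.62)/136.8621 = 5670.091602/136.8621 = 41.4292.

41.4292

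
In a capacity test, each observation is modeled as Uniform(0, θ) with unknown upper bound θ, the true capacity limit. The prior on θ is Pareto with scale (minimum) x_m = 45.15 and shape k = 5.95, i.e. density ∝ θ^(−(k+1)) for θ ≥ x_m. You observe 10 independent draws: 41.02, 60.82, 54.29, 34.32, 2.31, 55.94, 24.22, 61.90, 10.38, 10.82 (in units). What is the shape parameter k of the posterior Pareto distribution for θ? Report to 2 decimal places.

A Pareto(scale x_m, shape k) prior on the upper bound θ of Uniform(0, θ) is conjugate: posterior is Pareto(max(x_m, max xᵢ), k + n).
Sample maximum = 61.90; prior scale x_m = 45.15 → posterior scale = max = 61.90.
Posterior shape = 5.95 + 10 = 15.95.
Posterior shape k = 15.95.

15.95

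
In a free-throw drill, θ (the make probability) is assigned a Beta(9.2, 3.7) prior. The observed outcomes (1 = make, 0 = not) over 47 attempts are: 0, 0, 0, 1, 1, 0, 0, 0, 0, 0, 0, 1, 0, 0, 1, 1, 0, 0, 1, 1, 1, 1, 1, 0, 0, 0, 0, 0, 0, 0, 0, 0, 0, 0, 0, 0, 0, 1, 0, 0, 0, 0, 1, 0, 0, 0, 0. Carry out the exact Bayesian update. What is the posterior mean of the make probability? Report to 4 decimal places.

0.3539

The Beta prior is conjugate to a Binomial/Bernoulli likelihood; the update adds successes to α and failures to β.
Posterior: Beta(α+k, β+n−k) = Beta(9.2+12, 3.7+35) = Beta(21.2, 38.7).
Posterior mean = α/(α+β) = 21.2/59.9 = 0.3539.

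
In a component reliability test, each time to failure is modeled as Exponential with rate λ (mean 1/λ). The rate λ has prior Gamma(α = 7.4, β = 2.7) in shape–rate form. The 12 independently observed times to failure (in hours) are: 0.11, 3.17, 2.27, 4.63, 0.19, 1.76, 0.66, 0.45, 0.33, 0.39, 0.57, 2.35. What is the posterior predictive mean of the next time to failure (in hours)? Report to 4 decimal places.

With a Gamma(shape α, rate β) prior on the exponential rate λ, the posterior after n observations with total T = Σxᵢ is Gamma(α+n, β+T).
Sum of observations T = 16.88 hours; n = 12.
Posterior: Gamma(7.4+12, 2.7+16.88) = Gamma(19.4, 19.58).
The predictive distribution for the next observation is Lomax; its mean is β/(α−1) = 19.58/18.4 = 1.0641.

1.0641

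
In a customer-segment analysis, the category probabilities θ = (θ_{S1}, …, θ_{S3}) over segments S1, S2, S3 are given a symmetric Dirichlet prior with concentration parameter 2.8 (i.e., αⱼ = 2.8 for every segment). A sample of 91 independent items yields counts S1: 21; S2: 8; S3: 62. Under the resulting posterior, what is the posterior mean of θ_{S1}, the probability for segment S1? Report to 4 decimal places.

0.2394

The Dirichlet prior is conjugate to the Multinomial likelihood: each posterior αⱼ = prior αⱼ + observed count nⱼ.
Posterior concentration: (23.8, 10.8, 64.8), total = 99.4.
E[θ_{S1}|data] = α_{S1}/Σα = 23.8/99.4 = 0.2394.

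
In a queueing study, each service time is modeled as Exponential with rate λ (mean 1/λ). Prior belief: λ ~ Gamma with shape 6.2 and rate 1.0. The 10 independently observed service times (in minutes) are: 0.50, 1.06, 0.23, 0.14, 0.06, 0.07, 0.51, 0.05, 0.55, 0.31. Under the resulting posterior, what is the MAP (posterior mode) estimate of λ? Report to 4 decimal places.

With a Gamma(shape α, rate β) prior on the exponential rate λ, the posterior after n observations with total T = Σxᵢ is Gamma(α+n, β+T).
Sum of observations T = 3.48 minutes; n = 10.
Posterior: Gamma(6.2+10, 1.0+3.48) = Gamma(16.2, 4.48).
Mode = (α−1)/β = 3.3929.

3.3929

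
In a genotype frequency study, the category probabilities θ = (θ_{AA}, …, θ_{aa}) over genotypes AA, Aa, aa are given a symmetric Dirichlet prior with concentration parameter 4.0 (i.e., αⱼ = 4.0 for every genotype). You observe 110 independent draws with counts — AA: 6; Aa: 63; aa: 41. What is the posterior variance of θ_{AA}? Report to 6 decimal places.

The Dirichlet prior is conjugate to the Multinomial likelihood: each posterior αⱼ = prior αⱼ + observed count nⱼ.
Posterior concentration: (10.0, 67.0, 45.0), total = 122.0.
Var[θ_j] = α_j(Σα−α_j)/((Σα)²(Σα+1)) = 10.0·112.0/(122.0²·123.0) = 0.000612.

0.000612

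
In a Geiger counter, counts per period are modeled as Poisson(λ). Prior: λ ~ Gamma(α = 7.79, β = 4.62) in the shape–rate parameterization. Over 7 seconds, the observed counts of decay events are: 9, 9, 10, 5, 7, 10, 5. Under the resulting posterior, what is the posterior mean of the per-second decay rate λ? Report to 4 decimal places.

With a Gamma(shape α, rate β) prior, the Poisson likelihood is conjugate: the posterior is Gamma(α + ΣXᵢ, β + n).
Sum of counts S = 55 over n = 7 seconds.
Posterior: Gamma(α+S, β+n) = Gamma(7.79+55, 4.62+7) = Gamma(62.79, 11.62).
Posterior mean = α/β = 62.79/11.62 = 5.4036.

5.4036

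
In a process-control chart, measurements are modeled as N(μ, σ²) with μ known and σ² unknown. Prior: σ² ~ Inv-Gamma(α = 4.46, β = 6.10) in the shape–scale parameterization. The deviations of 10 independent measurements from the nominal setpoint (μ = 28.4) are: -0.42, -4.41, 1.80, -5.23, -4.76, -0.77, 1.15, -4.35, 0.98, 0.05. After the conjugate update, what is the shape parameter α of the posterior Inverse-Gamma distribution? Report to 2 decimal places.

9.46

With known mean μ and an Inverse-Gamma(α, β) prior on σ², the Normal likelihood is conjugate: posterior is Inv-Gamma(α + n/2, β + Σ(xᵢ−μ)²/2).
Σ(xᵢ−μ)² = (-0.42)² + (-4.41)² + (1.80)² + (-5.23)² + (-4.76)² + (-0.77)² + (1.15)² + (-4.35)² + (0.98)² + (0.05)² = 94.6758.
Posterior: Inv-Gamma(4.46 + 10/2, 6.10 + 94.6758/2) = Inv-Gamma(9.46, 53.43790).
Posterior α = 9.46.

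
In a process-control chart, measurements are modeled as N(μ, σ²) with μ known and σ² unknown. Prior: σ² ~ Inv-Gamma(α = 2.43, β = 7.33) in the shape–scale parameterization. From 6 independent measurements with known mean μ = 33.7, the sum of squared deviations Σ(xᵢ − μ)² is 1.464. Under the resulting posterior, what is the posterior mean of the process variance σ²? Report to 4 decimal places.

1.8199

With known mean μ and an Inverse-Gamma(α, β) prior on σ², the Normal likelihood is conjugate: posterior is Inv-Gamma(α + n/2, β + Σ(xᵢ−μ)²/2).
Posterior: Inv-Gamma(2.43 + 6/2, 7.33 + 1.464/2) = Inv-Gamma(5.43, 8.0620).
E[σ²|data] = β/(α−1) = 8.0620/4.43 = 1.8199.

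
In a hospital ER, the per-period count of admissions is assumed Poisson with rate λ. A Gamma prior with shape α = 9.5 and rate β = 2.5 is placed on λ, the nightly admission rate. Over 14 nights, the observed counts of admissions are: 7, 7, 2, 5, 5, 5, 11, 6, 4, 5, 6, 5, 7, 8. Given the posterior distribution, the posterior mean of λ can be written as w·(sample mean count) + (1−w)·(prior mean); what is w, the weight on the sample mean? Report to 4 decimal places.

With a Gamma(shape α, rate β) prior, the Poisson likelihood is conjugate: the posterior is Gamma(α + ΣXᵢ, β + n).
Posterior mean = (α₀+S)/(β₀+n) = [n/(β₀+n)]·(S/n) + [β₀/(β₀+n)]·(α₀/β₀), so only n and β₀ enter the weight.
Weight on data w = n/(β₀+n) = 14/(2.5+14) = 14/16.5 = 0.8485.

0.8485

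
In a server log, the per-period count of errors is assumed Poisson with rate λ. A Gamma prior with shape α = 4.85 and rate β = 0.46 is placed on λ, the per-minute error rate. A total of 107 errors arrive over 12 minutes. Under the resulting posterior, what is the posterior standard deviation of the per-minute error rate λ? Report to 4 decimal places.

With a Gamma(shape α, rate β) prior, the Poisson likelihood is conjugate: the posterior is Gamma(α + ΣXᵢ, β + n).
Posterior: Gamma(α+S, β+n) = Gamma(4.85+107, 0.46+12) = Gamma(111.85, 12.46).
SD = √α/β = √111.85/12.46 = 0.8488.

0.8488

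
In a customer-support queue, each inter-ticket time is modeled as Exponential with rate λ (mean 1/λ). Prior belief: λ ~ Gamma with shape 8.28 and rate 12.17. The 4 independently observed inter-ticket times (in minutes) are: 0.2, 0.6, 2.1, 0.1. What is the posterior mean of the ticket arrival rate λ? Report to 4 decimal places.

0.8095

With a Gamma(shape α, rate β) prior on the exponential rate λ, the posterior after n observations with total T = Σxᵢ is Gamma(α+n, β+T).
Sum of observations T = 3.0 minutes; n = 4.
Posterior: Gamma(8.28+4, 12.17+3.0) = Gamma(12.28, 15.17).
Posterior mean of λ = α/β = 12.28/15.17 = 0.8095.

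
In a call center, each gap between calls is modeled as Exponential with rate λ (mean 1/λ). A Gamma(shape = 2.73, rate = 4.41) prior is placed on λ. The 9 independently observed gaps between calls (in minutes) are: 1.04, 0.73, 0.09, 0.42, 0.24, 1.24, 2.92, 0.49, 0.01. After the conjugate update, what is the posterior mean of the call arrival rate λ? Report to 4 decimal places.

With a Gamma(shape α, rate β) prior on the exponential rate λ, the posterior after n observations with total T = Σxᵢ is Gamma(α+n, β+T).
Sum of observations T = 7.18 minutes; n = 9.
Posterior: Gamma(2.73+9, 4.41+7.18) = Gamma(11.73, 11.59).
Posterior mean of λ = α/β = 11.73/11.59 = 1.0121.

1.0121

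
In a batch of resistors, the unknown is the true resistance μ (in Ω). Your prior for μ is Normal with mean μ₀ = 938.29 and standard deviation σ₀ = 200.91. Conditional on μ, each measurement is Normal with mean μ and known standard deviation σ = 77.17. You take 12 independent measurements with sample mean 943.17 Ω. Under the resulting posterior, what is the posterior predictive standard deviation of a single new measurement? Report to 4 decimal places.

For Normal data with known variance σ², a Normal(μ₀, σ₀²) prior on μ is conjugate. Posterior precision = 1/σ₀² + n/σ²; posterior mean is the precision-weighted average of μ₀ and x̄.
σ₀² = 200.91² = 40364.8281, σ² = 77.17² = 5955.2089; σ² + n·σ₀² = 5955.2089 + 12·40364.8281 = 490333.1461.
Posterior precision = 1/σ₀² + n/σ² = 1/40364.8281 + 12/5955.2089 = (σ² + n·σ₀²)/(σ₀²σ²) = 490333.1461/(40364.8281·5955.2089); posterior variance σₙ² = σ₀²σ²/(σ² + n·σ₀²) = 40364.8281·5955.2089/490333.1461 = 490.240126.
Predictive variance for one new observation = σₙ² + σ² = 40364.8281·5955.2089/490333.1461 + 5955.2089 = σ²·(σ₀² + 490333.1461)/490333.1461 = 5955.2089·530697.9742/490333.1461 = 6445.449026; SD = √(5955.2089·530697.9742/490333.1461) = 80.2836.

80.2836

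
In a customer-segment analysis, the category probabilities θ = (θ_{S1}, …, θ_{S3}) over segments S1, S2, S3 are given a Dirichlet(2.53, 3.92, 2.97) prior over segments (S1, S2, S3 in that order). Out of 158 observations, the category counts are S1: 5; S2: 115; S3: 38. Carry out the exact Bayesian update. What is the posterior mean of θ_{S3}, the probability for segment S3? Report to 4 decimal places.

0.2447

The Dirichlet prior is conjugate to the Multinomial likelihood: each posterior αⱼ = prior αⱼ + observed count nⱼ.
Posterior concentration: (7.53, 118.92, 40.97), total = 167.42.
E[θ_{S3}|data] = α_{S3}/Σα = 40.97/167.42 = 0.2447.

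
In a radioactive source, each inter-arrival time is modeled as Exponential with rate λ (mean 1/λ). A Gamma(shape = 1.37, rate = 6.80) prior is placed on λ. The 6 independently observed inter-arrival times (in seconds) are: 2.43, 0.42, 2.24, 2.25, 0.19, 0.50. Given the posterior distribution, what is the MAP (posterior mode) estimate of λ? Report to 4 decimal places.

With a Gamma(shape α, rate β) prior on the exponential rate λ, the posterior after n observations with total T = Σxᵢ is Gamma(α+n, β+T).
Sum of observations T = 8.03 seconds; n = 6.
Posterior: Gamma(1.37+6, 6.80+8.03) = Gamma(7.37, 14.83).
Mode = (α−1)/β = 0.4295.

0.4295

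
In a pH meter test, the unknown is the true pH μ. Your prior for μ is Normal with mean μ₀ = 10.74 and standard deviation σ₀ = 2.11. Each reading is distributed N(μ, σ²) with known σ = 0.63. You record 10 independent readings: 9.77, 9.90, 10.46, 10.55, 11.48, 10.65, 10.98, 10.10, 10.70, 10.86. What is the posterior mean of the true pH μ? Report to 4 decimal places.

For Normal data with known variance σ², a Normal(μ₀, σ₀²) prior on μ is conjugate. Posterior precision = 1/σ₀² + n/σ²; posterior mean is the precision-weighted average of μ₀ and x̄.
Σxᵢ = 9.77 + 9.90 + 10.46 + 10.55 + 11.48 + 10.65 + 10.98 + 10.10 + 10.70 + 10.86 = 105.45, so n·x̄ = 105.45.
σ₀² = 2.11² = 4.4521, σ² = 0.63² = 0.3969; σ² + n·σ₀² = 0.3969 + 10·4.4521 = 44.9179.
Posterior mean = (μ₀/σ₀² + n·x̄/σ²)/(1/σ₀² + n/σ²) = (σ²·μ₀ + σ₀²·n·x̄)/(σ² + n·σ₀²) = (0.3969·10.74 + 4.4521·105.45)/44.9179 = 473.736651/44.9179 = 10.5467.

10.5467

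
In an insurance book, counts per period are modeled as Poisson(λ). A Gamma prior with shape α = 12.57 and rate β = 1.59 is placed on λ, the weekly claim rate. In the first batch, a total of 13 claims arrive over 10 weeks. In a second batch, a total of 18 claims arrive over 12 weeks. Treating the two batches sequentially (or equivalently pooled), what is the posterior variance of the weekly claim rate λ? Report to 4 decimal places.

0.0783

With a Gamma(shape α, rate β) prior, the Poisson likelihood is conjugate: the posterior is Gamma(α + ΣXᵢ, β + n).
After batch 1: Gamma(α+S, β+n) = Gamma(12.57+13, 1.59+10) = Gamma(25.57, 11.59).
After batch 2: Gamma(α+S, β+n) = Gamma(25.57+18, 11.59+12) = Gamma(43.57, 23.59).
Var = α/β² = 43.57/23.59² = 0.0783.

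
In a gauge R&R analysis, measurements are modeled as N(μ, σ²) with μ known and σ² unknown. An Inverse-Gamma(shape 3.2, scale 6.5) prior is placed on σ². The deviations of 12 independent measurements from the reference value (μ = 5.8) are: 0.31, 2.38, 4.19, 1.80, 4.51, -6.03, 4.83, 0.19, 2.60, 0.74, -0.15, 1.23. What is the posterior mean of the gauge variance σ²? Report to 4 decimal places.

With known mean μ and an Inverse-Gamma(α, β) prior on σ², the Normal likelihood is conjugate: posterior is Inv-Gamma(α + n/2, β + Σ(xᵢ−μ)²/2).
Σ(xᵢ−μ)² = (0.31)² + (2.38)² + (4.19)² + (1.80)² + (4.51)² + (-6.03)² + (4.83)² + (0.19)² + (2.60)² + (0.74)² + (-0.15)² + (1.23)² = 115.4656.
Posterior: Inv-Gamma(3.2 + 12/2, 6.5 + 115.4656/2) = Inv-Gamma(9.20, 64.23280).
E[σ²|data] = β/(α−1) = 64.23280/8.20 = 7.8333.

7.8333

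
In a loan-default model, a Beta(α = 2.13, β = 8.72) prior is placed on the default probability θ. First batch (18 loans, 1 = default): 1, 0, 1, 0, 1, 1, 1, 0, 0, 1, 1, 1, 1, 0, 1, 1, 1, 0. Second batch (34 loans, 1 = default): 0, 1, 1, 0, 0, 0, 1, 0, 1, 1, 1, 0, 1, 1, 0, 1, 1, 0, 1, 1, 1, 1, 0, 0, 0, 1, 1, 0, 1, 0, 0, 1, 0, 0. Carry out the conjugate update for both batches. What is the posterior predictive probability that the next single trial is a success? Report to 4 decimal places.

0.5112

The Beta prior is conjugate to a Binomial/Bernoulli likelihood; the update adds successes to α and failures to β.
After batch 1: Beta(2.13+12, 8.72+6) = Beta(14.13, 14.72).
After batch 2: Beta(14.13+18, 14.72+16) = Beta(32.13, 30.72).
For a single future Bernoulli trial, P(success | data) = α/(α+β) = 0.5112.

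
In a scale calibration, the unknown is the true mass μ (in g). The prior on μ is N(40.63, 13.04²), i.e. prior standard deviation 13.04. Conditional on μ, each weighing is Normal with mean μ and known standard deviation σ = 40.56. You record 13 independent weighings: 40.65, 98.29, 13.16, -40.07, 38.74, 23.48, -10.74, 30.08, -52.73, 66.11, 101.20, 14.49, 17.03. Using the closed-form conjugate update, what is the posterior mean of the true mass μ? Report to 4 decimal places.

For Normal data with known variance σ², a Normal(μ₀, σ₀²) prior on μ is conjugate. Posterior precision = 1/σ₀² + n/σ²; posterior mean is the precision-weighted average of μ₀ and x̄.
Σxᵢ = 40.65 + 98.29 + 13.16 + (-40.07) + 38.74 + 23.48 + (-10.74) + 30.08 + (-52.73) + 66.11 + 101.20 + 14.49 + 17.03 = 339.69, so n·x̄ = 339.69.
σ₀² = 13.04² = 170.0416, σ² = 40.56² = 1645.1136; σ² + n·σ₀² = 1645.1136 + 13·170.0416 = 3855.6544.
Posterior mean = (μ₀/σ₀² + n·x̄/σ²)/(1/σ₀² + n/σ²) = (σ²·μ₀ + σ₀²·n·x̄)/(σ² + n·σ₀²) = (1645.1136·40.63 + 170.0416·339.69)/3855.6544 = 124602.396672/3855.6544 = 32.3168.

32.3168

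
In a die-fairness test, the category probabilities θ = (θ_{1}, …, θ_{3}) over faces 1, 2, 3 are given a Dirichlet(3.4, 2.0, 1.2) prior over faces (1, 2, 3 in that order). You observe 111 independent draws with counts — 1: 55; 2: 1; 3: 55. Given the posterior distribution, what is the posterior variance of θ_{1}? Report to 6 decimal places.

0.002108

The Dirichlet prior is conjugate to the Multinomial likelihood: each posterior αⱼ = prior αⱼ + observed count nⱼ.
Posterior concentration: (58.4, 3.0, 56.2), total = 117.6.
Var[θ_j] = α_j(Σα−α_j)/((Σα)²(Σα+1)) = 58.4·59.2/(117.6²·118.6) = 0.002108.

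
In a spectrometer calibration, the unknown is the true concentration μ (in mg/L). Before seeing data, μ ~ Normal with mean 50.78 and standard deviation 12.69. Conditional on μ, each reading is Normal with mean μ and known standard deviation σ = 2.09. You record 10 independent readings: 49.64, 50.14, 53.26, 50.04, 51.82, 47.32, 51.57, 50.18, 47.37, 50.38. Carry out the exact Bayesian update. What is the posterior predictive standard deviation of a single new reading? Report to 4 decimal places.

For Normal data with known variance σ², a Normal(μ₀, σ₀²) prior on μ is conjugate. Posterior precision = 1/σ₀² + n/σ²; posterior mean is the precision-weighted average of μ₀ and x̄.
σ₀² = 12.69² = 161.0361, σ² = 2.09² = 4.3681; σ² + n·σ₀² = 4.3681 + 10·161.0361 = 1614.7291.
Posterior precision = 1/σ₀² + n/σ² = 1/161.0361 + 10/4.3681 = (σ² + n·σ₀²)/(σ₀²σ²) = 1614.7291/(161.0361·4.3681); posterior variance σₙ² = σ₀²σ²/(σ² + n·σ₀²) = 161.0361·4.3681/1614.7291 = 0.435628.
Predictive variance for one new observation = σₙ² + σ² = 161.0361·4.3681/1614.7291 + 4.3681 = σ²·(σ₀² + 1614.7291)/1614.7291 = 4.3681·1775.7652/1614.7291 = 4.803728; SD = √(4.3681·1775.7652/1614.7291) = 2.1917.

2.1917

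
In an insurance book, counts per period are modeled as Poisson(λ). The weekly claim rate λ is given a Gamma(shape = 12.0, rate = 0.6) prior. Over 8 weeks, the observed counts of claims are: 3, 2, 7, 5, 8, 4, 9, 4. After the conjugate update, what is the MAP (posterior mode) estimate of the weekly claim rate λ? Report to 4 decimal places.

With a Gamma(shape α, rate β) prior, the Poisson likelihood is conjugate: the posterior is Gamma(α + ΣXᵢ, β + n).
Sum of counts S = 42 over n = 8 weeks.
Posterior: Gamma(α+S, β+n) = Gamma(12.0+42, 0.6+8) = Gamma(54.0, 8.6).
Mode of Gamma(α,β) for α≥1 is (α−1)/β = 53.0/8.6 = 6.1628.

6.1628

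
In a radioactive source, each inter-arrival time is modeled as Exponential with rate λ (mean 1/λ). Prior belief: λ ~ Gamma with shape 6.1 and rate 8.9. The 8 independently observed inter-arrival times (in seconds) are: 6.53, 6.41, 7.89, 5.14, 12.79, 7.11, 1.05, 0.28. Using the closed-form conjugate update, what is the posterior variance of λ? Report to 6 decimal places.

With a Gamma(shape α, rate β) prior on the exponential rate λ, the posterior after n observations with total T = Σxᵢ is Gamma(α+n, β+T).
Sum of observations T = 47.20 seconds; n = 8.
Posterior: Gamma(6.1+8, 8.9+47.20) = Gamma(14.1, 56.10).
Var = α/β² = 0.004480.

0.004480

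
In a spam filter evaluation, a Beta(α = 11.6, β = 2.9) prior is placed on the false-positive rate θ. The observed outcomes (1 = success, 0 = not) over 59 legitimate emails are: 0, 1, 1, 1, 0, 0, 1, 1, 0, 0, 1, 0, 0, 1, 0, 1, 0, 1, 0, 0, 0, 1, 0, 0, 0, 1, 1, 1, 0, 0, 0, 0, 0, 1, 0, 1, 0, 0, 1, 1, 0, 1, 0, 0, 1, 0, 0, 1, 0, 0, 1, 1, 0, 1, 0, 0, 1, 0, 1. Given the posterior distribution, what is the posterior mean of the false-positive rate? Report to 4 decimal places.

The Beta prior is conjugate to a Binomial/Bernoulli likelihood; the update adds successes to α and failures to β.
Posterior: Beta(α+k, β+n−k) = Beta(11.6+25, 2.9+34) = Beta(36.6, 36.9).
Posterior mean = α/(α+β) = 36.6/73.5 = 0.4980.

0.4980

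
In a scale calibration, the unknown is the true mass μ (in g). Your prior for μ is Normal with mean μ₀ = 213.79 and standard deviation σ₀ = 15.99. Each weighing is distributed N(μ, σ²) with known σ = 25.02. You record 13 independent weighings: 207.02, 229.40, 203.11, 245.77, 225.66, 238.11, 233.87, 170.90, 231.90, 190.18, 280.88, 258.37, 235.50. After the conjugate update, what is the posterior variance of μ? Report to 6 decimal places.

For Normal data with known variance σ², a Normal(μ₀, σ₀²) prior on μ is conjugate. Posterior precision = 1/σ₀² + n/σ²; posterior mean is the precision-weighted average of μ₀ and x̄.
σ₀² = 15.99² = 255.6801, σ² = 25.02² = 626.0004; σ² + n·σ₀² = 626.0004 + 13·255.6801 = 3949.8417.
Posterior precision = 1/σ₀² + n/σ² = 1/255.6801 + 13/626.0004 = (σ² + n·σ₀²)/(σ₀²σ²) = 3949.8417/(255.6801·626.0004); posterior variance σₙ² = σ₀²σ²/(σ² + n·σ₀²) = 255.6801·626.0004/3949.8417 = 40.522091.

40.522091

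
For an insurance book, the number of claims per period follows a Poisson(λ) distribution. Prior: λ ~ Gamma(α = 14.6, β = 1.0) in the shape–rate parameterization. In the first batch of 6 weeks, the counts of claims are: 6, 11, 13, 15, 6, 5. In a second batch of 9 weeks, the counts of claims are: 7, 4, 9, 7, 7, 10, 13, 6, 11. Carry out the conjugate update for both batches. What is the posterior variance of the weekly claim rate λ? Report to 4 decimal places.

With a Gamma(shape α, rate β) prior, the Poisson likelihood is conjugate: the posterior is Gamma(α + ΣXᵢ, β + n).
Batch 1: sum of counts S = 56 over n = 6 weeks.
After batch 1: Gamma(α+S, β+n) = Gamma(14.6+56, 1.0+6) = Gamma(70.6, 7.0).
Batch 2: sum of counts S = 74 over n = 9 weeks.
After batch 2: Gamma(α+S, β+n) = Gamma(70.6+74, 7.0+9) = Gamma(144.6, 16.0).
Var = α/β² = 144.6/16.0² = 0.5648.

0.5648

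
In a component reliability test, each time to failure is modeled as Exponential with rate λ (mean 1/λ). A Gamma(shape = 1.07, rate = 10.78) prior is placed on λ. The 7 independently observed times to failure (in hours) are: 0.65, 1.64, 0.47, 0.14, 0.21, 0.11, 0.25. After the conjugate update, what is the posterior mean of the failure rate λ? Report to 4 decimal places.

0.5663

With a Gamma(shape α, rate β) prior on the exponential rate λ, the posterior after n observations with total T = Σxᵢ is Gamma(α+n, β+T).
Sum of observations T = 3.47 hours; n = 7.
Posterior: Gamma(1.07+7, 10.78+3.47) = Gamma(8.07, 14.25).
Posterior mean of λ = α/β = 8.07/14.25 = 0.5663.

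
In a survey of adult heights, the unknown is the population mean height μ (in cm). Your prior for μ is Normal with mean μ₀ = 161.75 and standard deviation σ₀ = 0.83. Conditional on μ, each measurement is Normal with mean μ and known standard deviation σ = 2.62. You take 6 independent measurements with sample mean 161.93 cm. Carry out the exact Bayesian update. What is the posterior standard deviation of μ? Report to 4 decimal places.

For Normal data with known variance σ², a Normal(μ₀, σ₀²) prior on μ is conjugate. Posterior precision = 1/σ₀² + n/σ²; posterior mean is the precision-weighted average of μ₀ and x̄.
σ₀² = 0.83² = 0.6889, σ² = 2.62² = 6.8644; σ² + n·σ₀² = 6.8644 + 6·0.6889 = 10.9978.
Posterior precision = 1/σ₀² + n/σ² = 1/0.6889 + 6/6.8644 = (σ² + n·σ₀²)/(σ₀²σ²) = 10.9978/(0.6889·6.8644); posterior variance σₙ² = σ₀²σ²/(σ² + n·σ₀²) = 0.6889·6.8644/10.9978 = 0.429985.
Posterior SD = √σₙ² = √(0.6889·6.8644/10.9978) = 0.6557.

0.6557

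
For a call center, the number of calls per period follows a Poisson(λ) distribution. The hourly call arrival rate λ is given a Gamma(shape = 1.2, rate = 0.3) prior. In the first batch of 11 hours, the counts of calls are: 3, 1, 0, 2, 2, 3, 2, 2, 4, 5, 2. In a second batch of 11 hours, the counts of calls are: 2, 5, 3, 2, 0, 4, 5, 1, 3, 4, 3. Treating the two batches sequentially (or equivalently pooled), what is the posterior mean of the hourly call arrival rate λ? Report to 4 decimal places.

2.6547

With a Gamma(shape α, rate β) prior, the Poisson likelihood is conjugate: the posterior is Gamma(α + ΣXᵢ, β + n).
Batch 1: sum of counts S = 26 over n = 11 hours.
After batch 1: Gamma(α+S, β+n) = Gamma(1.2+26, 0.3+11) = Gamma(27.2, 11.3).
Batch 2: sum of counts S = 32 over n = 11 hours.
After batch 2: Gamma(α+S, β+n) = Gamma(27.2+32, 11.3+11) = Gamma(59.2, 22.3).
Posterior mean = α/β = 59.2/22.3 = 2.6547.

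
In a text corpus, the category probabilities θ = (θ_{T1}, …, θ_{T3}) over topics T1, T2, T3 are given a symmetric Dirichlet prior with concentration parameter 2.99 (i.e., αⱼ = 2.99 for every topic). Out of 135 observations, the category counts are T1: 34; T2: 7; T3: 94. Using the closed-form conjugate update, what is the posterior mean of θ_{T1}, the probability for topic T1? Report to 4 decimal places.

0.2569

The Dirichlet prior is conjugate to the Multinomial likelihood: each posterior αⱼ = prior αⱼ + observed count nⱼ.
Posterior concentration: (36.99, 9.99, 96.99), total = 143.97.
E[θ_{T1}|data] = α_{T1}/Σα = 36.99/143.97 = 0.2569.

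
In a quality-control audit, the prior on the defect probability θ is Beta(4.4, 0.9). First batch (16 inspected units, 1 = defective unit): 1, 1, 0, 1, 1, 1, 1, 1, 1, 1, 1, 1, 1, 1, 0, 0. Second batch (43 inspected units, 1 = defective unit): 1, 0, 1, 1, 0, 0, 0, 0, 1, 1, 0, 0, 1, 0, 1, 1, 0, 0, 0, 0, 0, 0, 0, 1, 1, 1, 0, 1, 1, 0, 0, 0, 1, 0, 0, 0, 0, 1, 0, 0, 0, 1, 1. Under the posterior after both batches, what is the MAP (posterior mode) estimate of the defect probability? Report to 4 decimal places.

0.5361

The Beta prior is conjugate to a Binomial/Bernoulli likelihood; the update adds successes to α and failures to β.
After batch 1: Beta(4.4+13, 0.9+3) = Beta(17.4, 3.9).
After batch 2: Beta(17.4+17, 3.9+26) = Beta(34.4, 29.9).
Mode of Beta(a,b) for a,b>1 is (a−1)/(a+b−2) = 33.4/62.3 = 0.5361.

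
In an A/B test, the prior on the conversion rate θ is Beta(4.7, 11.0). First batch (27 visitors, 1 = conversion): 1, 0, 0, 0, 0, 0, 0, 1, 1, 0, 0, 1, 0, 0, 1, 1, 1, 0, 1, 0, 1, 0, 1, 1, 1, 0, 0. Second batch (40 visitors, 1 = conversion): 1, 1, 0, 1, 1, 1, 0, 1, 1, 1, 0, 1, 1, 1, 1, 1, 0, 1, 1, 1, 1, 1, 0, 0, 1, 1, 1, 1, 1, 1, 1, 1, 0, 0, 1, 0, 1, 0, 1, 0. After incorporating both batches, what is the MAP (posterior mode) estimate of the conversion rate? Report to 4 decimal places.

0.5539

The Beta prior is conjugate to a Binomial/Bernoulli likelihood; the update adds successes to α and failures to β.
After batch 1: Beta(4.7+12, 11.0+15) = Beta(16.7, 26.0).
After batch 2: Beta(16.7+29, 26.0+11) = Beta(45.7, 37.0).
Mode of Beta(a,b) for a,b>1 is (a−1)/(a+b−2) = 44.7/80.7 = 0.5539.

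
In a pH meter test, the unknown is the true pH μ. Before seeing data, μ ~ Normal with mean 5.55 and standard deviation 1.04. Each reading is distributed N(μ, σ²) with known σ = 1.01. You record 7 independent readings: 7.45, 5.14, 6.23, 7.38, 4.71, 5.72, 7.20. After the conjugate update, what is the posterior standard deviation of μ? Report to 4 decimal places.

0.3584

For Normal data with known variance σ², a Normal(μ₀, σ₀²) prior on μ is conjugate. Posterior precision = 1/σ₀² + n/σ²; posterior mean is the precision-weighted average of μ₀ and x̄.
σ₀² = 1.04² = 1.0816, σ² = 1.01² = 1.0201; σ² + n·σ₀² = 1.0201 + 7·1.0816 = 8.5913.
Posterior precision = 1/σ₀² + n/σ² = 1/1.0816 + 7/1.0201 = (σ² + n·σ₀²)/(σ₀²σ²) = 8.5913/(1.0816·1.0201); posterior variance σₙ² = σ₀²σ²/(σ² + n·σ₀²) = 1.0816·1.0201/8.5913 = 0.128425.
Posterior SD = √σₙ² = √(1.0816·1.0201/8.5913) = 0.3584.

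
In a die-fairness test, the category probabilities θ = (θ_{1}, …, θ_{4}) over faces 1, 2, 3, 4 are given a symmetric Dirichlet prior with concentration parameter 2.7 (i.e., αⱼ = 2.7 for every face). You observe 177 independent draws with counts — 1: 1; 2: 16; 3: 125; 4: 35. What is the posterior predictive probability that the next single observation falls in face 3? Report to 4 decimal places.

The Dirichlet prior is conjugate to the Multinomial likelihood: each posterior αⱼ = prior αⱼ + observed count nⱼ.
Posterior concentration: (3.7, 18.7, 127.7, 37.7), total = 187.8.
P(next = 3 | data) = α_{3}/Σα = 0.6800.

0.6800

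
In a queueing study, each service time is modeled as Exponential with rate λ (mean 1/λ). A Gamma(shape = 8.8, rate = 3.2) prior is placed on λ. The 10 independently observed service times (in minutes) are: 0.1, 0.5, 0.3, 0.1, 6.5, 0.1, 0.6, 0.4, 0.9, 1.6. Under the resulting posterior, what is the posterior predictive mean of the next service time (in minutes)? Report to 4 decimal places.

0.8034

With a Gamma(shape α, rate β) prior on the exponential rate λ, the posterior after n observations with total T = Σxᵢ is Gamma(α+n, β+T).
Sum of observations T = 11.1 minutes; n = 10.
Posterior: Gamma(8.8+10, 3.2+11.1) = Gamma(18.8, 14.3).
The predictive distribution for the next observation is Lomax; its mean is β/(α−1) = 14.3/17.8 = 0.8034.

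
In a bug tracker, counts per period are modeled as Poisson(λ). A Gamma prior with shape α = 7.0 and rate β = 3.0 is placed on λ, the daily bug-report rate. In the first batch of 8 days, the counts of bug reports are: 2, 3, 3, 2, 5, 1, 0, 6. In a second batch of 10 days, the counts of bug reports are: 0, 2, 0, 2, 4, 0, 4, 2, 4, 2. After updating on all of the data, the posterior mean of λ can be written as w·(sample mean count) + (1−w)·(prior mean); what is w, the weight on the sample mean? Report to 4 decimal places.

0.8571

With a Gamma(shape α, rate β) prior, the Poisson likelihood is conjugate: the posterior is Gamma(α + ΣXᵢ, β + n).
Total number of days: n = 8 + 10 = 18.
Posterior mean = (α₀+S)/(β₀+n) = [n/(β₀+n)]·(S/n) + [β₀/(β₀+n)]·(α₀/β₀), so only n and β₀ enter the weight.
Weight on data w = n/(β₀+n) = 18/(3.0+18) = 18/21.0 = 0.8571.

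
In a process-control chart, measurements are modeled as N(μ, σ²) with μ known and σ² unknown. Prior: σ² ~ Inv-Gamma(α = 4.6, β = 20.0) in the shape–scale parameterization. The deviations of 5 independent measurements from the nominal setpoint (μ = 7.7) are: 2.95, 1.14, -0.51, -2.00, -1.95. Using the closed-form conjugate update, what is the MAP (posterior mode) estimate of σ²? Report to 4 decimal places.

3.5842

With known mean μ and an Inverse-Gamma(α, β) prior on σ², the Normal likelihood is conjugate: posterior is Inv-Gamma(α + n/2, β + Σ(xᵢ−μ)²/2).
Σ(xᵢ−μ)² = (2.95)² + (1.14)² + (-0.51)² + (-2.00)² + (-1.95)² = 18.0647.
Posterior: Inv-Gamma(4.6 + 5/2, 20.0 + 18.0647/2) = Inv-Gamma(7.10, 29.03235).
Mode = β/(α+1) = 29.03235/8.10 = 3.5842.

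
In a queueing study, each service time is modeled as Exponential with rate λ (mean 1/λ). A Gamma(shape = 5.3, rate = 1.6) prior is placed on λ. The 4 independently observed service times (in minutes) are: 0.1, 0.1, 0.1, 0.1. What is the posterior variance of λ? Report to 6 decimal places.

With a Gamma(shape α, rate β) prior on the exponential rate λ, the posterior after n observations with total T = Σxᵢ is Gamma(α+n, β+T).
Sum of observations T = 0.4 minutes; n = 4.
Posterior: Gamma(5.3+4, 1.6+0.4) = Gamma(9.3, 2.0).
Var = α/β² = 2.325000.

2.325000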